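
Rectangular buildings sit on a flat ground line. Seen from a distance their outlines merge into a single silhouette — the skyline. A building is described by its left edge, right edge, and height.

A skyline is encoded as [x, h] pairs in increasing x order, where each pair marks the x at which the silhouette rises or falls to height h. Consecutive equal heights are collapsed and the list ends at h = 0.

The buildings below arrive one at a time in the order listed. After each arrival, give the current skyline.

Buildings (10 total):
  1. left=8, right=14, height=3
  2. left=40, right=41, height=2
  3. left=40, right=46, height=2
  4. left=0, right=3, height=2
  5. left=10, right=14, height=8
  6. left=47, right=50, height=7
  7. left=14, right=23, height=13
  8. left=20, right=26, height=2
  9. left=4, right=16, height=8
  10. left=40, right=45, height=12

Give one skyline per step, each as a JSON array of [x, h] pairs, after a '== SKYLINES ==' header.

== SKYLINES ==
[[8,3],[14,0]]
[[8,3],[14,0],[40,2],[41,0]]
[[8,3],[14,0],[40,2],[46,0]]
[[0,2],[3,0],[8,3],[14,0],[40,2],[46,0]]
[[0,2],[3,0],[8,3],[10,8],[14,0],[40,2],[46,0]]
[[0,2],[3,0],[8,3],[10,8],[14,0],[40,2],[46,0],[47,7],[50,0]]
[[0,2],[3,0],[8,3],[10,8],[14,13],[23,0],[40,2],[46,0],[47,7],[50,0]]
[[0,2],[3,0],[8,3],[10,8],[14,13],[23,2],[26,0],[40,2],[46,0],[47,7],[50,0]]
[[0,2],[3,0],[4,8],[14,13],[23,2],[26,0],[40,2],[46,0],[47,7],[50,0]]
[[0,2],[3,0],[4,8],[14,13],[23,2],[26,0],[40,12],[45,2],[46,0],[47,7],[50,0]]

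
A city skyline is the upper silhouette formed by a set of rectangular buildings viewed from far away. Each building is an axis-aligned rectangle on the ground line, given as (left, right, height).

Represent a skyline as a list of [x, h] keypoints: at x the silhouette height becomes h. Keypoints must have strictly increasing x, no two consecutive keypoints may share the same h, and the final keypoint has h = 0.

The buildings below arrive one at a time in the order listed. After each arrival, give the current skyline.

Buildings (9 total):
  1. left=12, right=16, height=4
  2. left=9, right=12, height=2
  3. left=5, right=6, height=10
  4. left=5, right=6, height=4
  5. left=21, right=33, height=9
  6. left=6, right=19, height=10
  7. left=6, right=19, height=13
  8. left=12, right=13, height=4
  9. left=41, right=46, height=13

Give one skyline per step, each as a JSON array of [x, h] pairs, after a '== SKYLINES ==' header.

== SKYLINES ==
[[12,4],[16,0]]
[[9,2],[12,4],[16,0]]
[[5,10],[6,0],[9,2],[12,4],[16,0]]
[[5,10],[6,0],[9,2],[12,4],[16,0]]
[[5,10],[6,0],[9,2],[12,4],[16,0],[21,9],[33,0]]
[[5,10],[19,0],[21,9],[33,0]]
[[5,10],[6,13],[19,0],[21,9],[33,0]]
[[5,10],[6,13],[19,0],[21,9],[33,0]]
[[5,10],[6,13],[19,0],[21,9],[33,0],[41,13],[46,0]]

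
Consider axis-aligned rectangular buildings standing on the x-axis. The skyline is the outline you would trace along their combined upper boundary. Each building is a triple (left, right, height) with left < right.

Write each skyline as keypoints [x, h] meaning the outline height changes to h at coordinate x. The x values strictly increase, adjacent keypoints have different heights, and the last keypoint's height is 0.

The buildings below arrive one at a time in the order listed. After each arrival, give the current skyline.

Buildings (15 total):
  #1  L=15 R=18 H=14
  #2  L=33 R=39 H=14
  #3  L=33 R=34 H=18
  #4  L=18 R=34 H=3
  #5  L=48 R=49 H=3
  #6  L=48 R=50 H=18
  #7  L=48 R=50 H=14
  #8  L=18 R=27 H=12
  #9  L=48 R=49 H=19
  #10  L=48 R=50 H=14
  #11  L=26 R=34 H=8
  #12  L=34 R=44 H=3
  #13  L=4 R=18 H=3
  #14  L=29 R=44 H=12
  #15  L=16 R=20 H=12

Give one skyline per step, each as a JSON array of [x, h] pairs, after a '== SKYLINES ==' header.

== SKYLINES ==
[[15,14],[18,0]]
[[15,14],[18,0],[33,14],[39,0]]
[[15,14],[18,0],[33,18],[34,14],[39,0]]
[[15,14],[18,3],[33,18],[34,14],[39,0]]
[[15,14],[18,3],[33,18],[34,14],[39,0],[48,3],[49,0]]
[[15,14],[18,3],[33,18],[34,14],[39,0],[48,18],[50,0]]
[[15,14],[18,3],[33,18],[34,14],[39,0],[48,18],[50,0]]
[[15,14],[18,12],[27,3],[33,18],[34,14],[39,0],[48,18],[50,0]]
[[15,14],[18,12],[27,3],[33,18],[34,14],[39,0],[48,19],[49,18],[50,0]]
[[15,14],[18,12],[27,3],[33,18],[34,14],[39,0],[48,19],[49,18],[50,0]]
[[15,14],[18,12],[27,8],[33,18],[34,14],[39,0],[48,19],[49,18],[50,0]]
[[15,14],[18,12],[27,8],[33,18],[34,14],[39,3],[44,0],[48,19],[49,18],[50,0]]
[[4,3],[15,14],[18,12],[27,8],[33,18],[34,14],[39,3],[44,0],[48,19],[49,18],[50,0]]
[[4,3],[15,14],[18,12],[27,8],[29,12],[33,18],[34,14],[39,12],[44,0],[48,19],[49,18],[50,0]]
[[4,3],[15,14],[18,12],[27,8],[29,12],[33,18],[34,14],[39,12],[44,0],[48,19],[49,18],[50,0]]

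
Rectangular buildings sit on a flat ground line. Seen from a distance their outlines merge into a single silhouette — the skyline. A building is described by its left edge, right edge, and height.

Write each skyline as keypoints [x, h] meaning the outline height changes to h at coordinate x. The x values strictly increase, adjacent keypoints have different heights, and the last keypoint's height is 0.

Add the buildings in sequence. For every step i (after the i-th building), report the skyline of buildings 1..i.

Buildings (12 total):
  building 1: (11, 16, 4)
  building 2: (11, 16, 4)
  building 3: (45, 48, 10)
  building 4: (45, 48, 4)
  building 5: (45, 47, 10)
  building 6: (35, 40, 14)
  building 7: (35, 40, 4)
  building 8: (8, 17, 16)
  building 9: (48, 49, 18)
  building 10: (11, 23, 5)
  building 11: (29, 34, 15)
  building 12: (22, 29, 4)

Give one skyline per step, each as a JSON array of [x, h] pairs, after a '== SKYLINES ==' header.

== SKYLINES ==
[[11,4],[16,0]]
[[11,4],[16,0]]
[[11,4],[16,0],[45,10],[48,0]]
[[11,4],[16,0],[45,10],[48,0]]
[[11,4],[16,0],[45,10],[48,0]]
[[11,4],[16,0],[35,14],[40,0],[45,10],[48,0]]
[[11,4],[16,0],[35,14],[40,0],[45,10],[48,0]]
[[8,16],[17,0],[35,14],[40,0],[45,10],[48,0]]
[[8,16],[17,0],[35,14],[40,0],[45,10],[48,18],[49,0]]
[[8,16],[17,5],[23,0],[35,14],[40,0],[45,10],[48,18],[49,0]]
[[8,16],[17,5],[23,0],[29,15],[34,0],[35,14],[40,0],[45,10],[48,18],[49,0]]
[[8,16],[17,5],[23,4],[29,15],[34,0],[35,14],[40,0],[45,10],[48,18],[49,0]]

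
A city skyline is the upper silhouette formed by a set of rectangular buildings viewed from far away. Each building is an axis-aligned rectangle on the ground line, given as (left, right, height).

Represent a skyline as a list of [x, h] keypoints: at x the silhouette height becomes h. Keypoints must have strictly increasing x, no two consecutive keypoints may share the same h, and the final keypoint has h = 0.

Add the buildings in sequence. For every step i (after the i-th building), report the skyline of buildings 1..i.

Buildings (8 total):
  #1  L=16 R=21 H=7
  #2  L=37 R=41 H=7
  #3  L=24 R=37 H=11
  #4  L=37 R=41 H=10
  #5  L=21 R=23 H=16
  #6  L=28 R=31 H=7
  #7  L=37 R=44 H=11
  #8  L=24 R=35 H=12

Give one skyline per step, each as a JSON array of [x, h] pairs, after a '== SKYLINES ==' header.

== SKYLINES ==
[[16,7],[21,0]]
[[16,7],[21,0],[37,7],[41,0]]
[[16,7],[21,0],[24,11],[37,7],[41,0]]
[[16,7],[21,0],[24,11],[37,10],[41,0]]
[[16,7],[21,16],[23,0],[24,11],[37,10],[41,0]]
[[16,7],[21,16],[23,0],[24,11],[37,10],[41,0]]
[[16,7],[21,16],[23,0],[24,11],[44,0]]
[[16,7],[21,16],[23,0],[24,12],[35,11],[44,0]]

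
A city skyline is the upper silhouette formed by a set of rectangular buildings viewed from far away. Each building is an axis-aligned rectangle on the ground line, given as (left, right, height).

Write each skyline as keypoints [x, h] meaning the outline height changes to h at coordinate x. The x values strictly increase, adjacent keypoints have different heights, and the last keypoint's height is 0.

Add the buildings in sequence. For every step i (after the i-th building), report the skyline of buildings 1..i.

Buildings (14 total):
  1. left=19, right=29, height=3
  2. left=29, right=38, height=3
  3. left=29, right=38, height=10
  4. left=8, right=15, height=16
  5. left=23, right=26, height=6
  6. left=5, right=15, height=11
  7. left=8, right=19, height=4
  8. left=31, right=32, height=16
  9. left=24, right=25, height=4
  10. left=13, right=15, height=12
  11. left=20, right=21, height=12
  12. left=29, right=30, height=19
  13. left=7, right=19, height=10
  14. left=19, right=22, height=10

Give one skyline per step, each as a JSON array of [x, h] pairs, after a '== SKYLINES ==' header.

== SKYLINES ==
[[19,3],[29,0]]
[[19,3],[38,0]]
[[19,3],[29,10],[38,0]]
[[8,16],[15,0],[19,3],[29,10],[38,0]]
[[8,16],[15,0],[19,3],[23,6],[26,3],[29,10],[38,0]]
[[5,11],[8,16],[15,0],[19,3],[23,6],[26,3],[29,10],[38,0]]
[[5,11],[8,16],[15,4],[19,3],[23,6],[26,3],[29,10],[38,0]]
[[5,11],[8,16],[15,4],[19,3],[23,6],[26,3],[29,10],[31,16],[32,10],[38,0]]
[[5,11],[8,16],[15,4],[19,3],[23,6],[26,3],[29,10],[31,16],[32,10],[38,0]]
[[5,11],[8,16],[15,4],[19,3],[23,6],[26,3],[29,10],[31,16],[32,10],[38,0]]
[[5,11],[8,16],[15,4],[19,3],[20,12],[21,3],[23,6],[26,3],[29,10],[31,16],[32,10],[38,0]]
[[5,11],[8,16],[15,4],[19,3],[20,12],[21,3],[23,6],[26,3],[29,19],[30,10],[31,16],[32,10],[38,0]]
[[5,11],[8,16],[15,10],[19,3],[20,12],[21,3],[23,6],[26,3],[29,19],[30,10],[31,16],[32,10],[38,0]]
[[5,11],[8,16],[15,10],[20,12],[21,10],[22,3],[23,6],[26,3],[29,19],[30,10],[31,16],[32,10],[38,0]]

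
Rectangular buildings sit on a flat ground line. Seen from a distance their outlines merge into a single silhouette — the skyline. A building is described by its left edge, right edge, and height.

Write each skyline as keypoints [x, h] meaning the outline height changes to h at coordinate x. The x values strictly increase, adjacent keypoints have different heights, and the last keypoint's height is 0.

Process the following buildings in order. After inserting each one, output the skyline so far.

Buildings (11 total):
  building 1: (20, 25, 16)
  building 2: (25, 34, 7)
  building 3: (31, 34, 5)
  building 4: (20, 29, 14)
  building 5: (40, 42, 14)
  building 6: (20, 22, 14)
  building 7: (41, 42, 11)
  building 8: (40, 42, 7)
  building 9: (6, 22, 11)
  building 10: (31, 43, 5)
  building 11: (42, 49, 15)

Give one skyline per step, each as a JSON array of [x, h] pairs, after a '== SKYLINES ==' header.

== SKYLINES ==
[[20,16],[25,0]]
[[20,16],[25,7],[34,0]]
[[20,16],[25,7],[34,0]]
[[20,16],[25,14],[29,7],[34,0]]
[[20,16],[25,14],[29,7],[34,0],[40,14],[42,0]]
[[20,16],[25,14],[29,7],[34,0],[40,14],[42,0]]
[[20,16],[25,14],[29,7],[34,0],[40,14],[42,0]]
[[20,16],[25,14],[29,7],[34,0],[40,14],[42,0]]
[[6,11],[20,16],[25,14],[29,7],[34,0],[40,14],[42,0]]
[[6,11],[20,16],[25,14],[29,7],[34,5],[40,14],[42,5],[43,0]]
[[6,11],[20,16],[25,14],[29,7],[34,5],[40,14],[42,15],[49,0]]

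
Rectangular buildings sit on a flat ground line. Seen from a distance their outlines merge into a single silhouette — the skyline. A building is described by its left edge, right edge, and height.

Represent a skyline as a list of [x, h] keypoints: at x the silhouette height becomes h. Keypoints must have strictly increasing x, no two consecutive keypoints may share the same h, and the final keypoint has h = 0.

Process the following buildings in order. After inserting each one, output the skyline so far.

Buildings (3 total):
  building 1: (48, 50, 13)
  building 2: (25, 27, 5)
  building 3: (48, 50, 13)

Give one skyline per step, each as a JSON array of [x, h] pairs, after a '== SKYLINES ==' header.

== SKYLINES ==
[[48,13],[50,0]]
[[25,5],[27,0],[48,13],[50,0]]
[[25,5],[27,0],[48,13],[50,0]]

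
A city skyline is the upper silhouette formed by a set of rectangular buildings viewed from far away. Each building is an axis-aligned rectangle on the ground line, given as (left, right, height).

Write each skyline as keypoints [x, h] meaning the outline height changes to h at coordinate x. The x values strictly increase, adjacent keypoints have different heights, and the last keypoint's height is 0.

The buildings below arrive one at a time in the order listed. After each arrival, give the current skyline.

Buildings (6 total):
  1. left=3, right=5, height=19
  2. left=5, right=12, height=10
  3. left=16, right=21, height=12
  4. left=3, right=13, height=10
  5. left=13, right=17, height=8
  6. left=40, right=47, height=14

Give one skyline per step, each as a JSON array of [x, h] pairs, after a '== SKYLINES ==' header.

== SKYLINES ==
[[3,19],[5,0]]
[[3,19],[5,10],[12,0]]
[[3,19],[5,10],[12,0],[16,12],[21,0]]
[[3,19],[5,10],[13,0],[16,12],[21,0]]
[[3,19],[5,10],[13,8],[16,12],[21,0]]
[[3,19],[5,10],[13,8],[16,12],[21,0],[40,14],[47,0]]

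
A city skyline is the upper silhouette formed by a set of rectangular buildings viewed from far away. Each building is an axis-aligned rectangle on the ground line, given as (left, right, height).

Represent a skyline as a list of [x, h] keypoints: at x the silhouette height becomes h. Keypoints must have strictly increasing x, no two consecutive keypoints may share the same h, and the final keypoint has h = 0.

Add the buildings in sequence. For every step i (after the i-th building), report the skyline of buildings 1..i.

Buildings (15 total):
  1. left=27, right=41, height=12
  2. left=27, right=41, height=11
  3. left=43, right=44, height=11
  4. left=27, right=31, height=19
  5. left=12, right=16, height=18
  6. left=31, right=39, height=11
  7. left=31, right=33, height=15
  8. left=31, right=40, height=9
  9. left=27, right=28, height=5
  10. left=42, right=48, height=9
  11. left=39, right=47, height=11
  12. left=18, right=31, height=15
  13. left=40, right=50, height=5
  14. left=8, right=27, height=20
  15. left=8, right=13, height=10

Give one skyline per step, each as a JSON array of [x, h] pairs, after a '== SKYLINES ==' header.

== SKYLINES ==
[[27,12],[41,0]]
[[27,12],[41,0]]
[[27,12],[41,0],[43,11],[44,0]]
[[27,19],[31,12],[41,0],[43,11],[44,0]]
[[12,18],[16,0],[27,19],[31,12],[41,0],[43,11],[44,0]]
[[12,18],[16,0],[27,19],[31,12],[41,0],[43,11],[44,0]]
[[12,18],[16,0],[27,19],[31,15],[33,12],[41,0],[43,11],[44,0]]
[[12,18],[16,0],[27,19],[31,15],[33,12],[41,0],[43,11],[44,0]]
[[12,18],[16,0],[27,19],[31,15],[33,12],[41,0],[43,11],[44,0]]
[[12,18],[16,0],[27,19],[31,15],[33,12],[41,0],[42,9],[43,11],[44,9],[48,0]]
[[12,18],[16,0],[27,19],[31,15],[33,12],[41,11],[47,9],[48,0]]
[[12,18],[16,0],[18,15],[27,19],[31,15],[33,12],[41,11],[47,9],[48,0]]
[[12,18],[16,0],[18,15],[27,19],[31,15],[33,12],[41,11],[47,9],[48,5],[50,0]]
[[8,20],[27,19],[31,15],[33,12],[41,11],[47,9],[48,5],[50,0]]
[[8,20],[27,19],[31,15],[33,12],[41,11],[47,9],[48,5],[50,0]]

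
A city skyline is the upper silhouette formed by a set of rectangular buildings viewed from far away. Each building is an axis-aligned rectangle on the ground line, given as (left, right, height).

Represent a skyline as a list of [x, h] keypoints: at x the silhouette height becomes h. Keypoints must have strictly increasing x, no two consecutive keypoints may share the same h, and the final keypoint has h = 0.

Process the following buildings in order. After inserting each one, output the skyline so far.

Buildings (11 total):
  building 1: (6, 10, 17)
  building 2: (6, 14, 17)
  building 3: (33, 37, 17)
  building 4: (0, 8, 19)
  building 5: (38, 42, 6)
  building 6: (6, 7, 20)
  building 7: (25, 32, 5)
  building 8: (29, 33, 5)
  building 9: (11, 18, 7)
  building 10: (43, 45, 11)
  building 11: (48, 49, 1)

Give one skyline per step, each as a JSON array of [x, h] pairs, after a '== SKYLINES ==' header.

== SKYLINES ==
[[6,17],[10,0]]
[[6,17],[14,0]]
[[6,17],[14,0],[33,17],[37,0]]
[[0,19],[8,17],[14,0],[33,17],[37,0]]
[[0,19],[8,17],[14,0],[33,17],[37,0],[38,6],[42,0]]
[[0,19],[6,20],[7,19],[8,17],[14,0],[33,17],[37,0],[38,6],[42,0]]
[[0,19],[6,20],[7,19],[8,17],[14,0],[25,5],[32,0],[33,17],[37,0],[38,6],[42,0]]
[[0,19],[6,20],[7,19],[8,17],[14,0],[25,5],[33,17],[37,0],[38,6],[42,0]]
[[0,19],[6,20],[7,19],[8,17],[14,7],[18,0],[25,5],[33,17],[37,0],[38,6],[42,0]]
[[0,19],[6,20],[7,19],[8,17],[14,7],[18,0],[25,5],[33,17],[37,0],[38,6],[42,0],[43,11],[45,0]]
[[0,19],[6,20],[7,19],[8,17],[14,7],[18,0],[25,5],[33,17],[37,0],[38,6],[42,0],[43,11],[45,0],[48,1],[49,0]]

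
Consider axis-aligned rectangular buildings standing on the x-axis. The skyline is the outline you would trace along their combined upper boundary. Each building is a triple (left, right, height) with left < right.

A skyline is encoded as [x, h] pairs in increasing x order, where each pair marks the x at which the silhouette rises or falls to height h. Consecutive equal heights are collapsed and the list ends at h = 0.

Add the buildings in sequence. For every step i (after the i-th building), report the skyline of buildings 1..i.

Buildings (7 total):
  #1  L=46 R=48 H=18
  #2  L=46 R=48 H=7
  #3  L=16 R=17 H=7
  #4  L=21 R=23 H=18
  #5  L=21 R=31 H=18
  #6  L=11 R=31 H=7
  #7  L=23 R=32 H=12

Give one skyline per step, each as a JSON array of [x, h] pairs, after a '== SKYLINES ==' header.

== SKYLINES ==
[[46,18],[48,0]]
[[46,18],[48,0]]
[[16,7],[17,0],[46,18],[48,0]]
[[16,7],[17,0],[21,18],[23,0],[46,18],[48,0]]
[[16,7],[17,0],[21,18],[31,0],[46,18],[48,0]]
[[11,7],[21,18],[31,0],[46,18],[48,0]]
[[11,7],[21,18],[31,12],[32,0],[46,18],[48,0]]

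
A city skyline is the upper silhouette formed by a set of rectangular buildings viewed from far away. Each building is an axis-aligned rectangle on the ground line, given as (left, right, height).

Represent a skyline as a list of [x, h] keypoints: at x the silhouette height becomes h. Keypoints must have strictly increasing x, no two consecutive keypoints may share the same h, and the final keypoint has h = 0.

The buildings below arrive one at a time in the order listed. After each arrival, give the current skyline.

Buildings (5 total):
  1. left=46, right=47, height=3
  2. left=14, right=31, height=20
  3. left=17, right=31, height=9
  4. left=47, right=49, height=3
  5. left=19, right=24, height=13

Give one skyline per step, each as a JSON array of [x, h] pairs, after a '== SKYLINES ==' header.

== SKYLINES ==
[[46,3],[47,0]]
[[14,20],[31,0],[46,3],[47,0]]
[[14,20],[31,0],[46,3],[47,0]]
[[14,20],[31,0],[46,3],[49,0]]
[[14,20],[31,0],[46,3],[49,0]]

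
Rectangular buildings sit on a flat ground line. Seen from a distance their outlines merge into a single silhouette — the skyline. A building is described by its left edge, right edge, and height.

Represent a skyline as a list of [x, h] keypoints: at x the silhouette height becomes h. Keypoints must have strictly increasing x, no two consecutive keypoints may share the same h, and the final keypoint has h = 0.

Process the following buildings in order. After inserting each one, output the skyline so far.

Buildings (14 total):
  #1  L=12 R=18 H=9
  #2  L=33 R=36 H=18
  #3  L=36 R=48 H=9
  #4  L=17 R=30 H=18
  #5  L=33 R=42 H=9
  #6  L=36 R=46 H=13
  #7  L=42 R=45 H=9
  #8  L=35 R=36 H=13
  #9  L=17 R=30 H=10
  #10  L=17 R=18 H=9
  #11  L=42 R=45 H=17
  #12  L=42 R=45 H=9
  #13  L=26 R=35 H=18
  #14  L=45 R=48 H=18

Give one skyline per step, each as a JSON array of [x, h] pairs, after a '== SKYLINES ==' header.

== SKYLINES ==
[[12,9],[18,0]]
[[12,9],[18,0],[33,18],[36,0]]
[[12,9],[18,0],[33,18],[36,9],[48,0]]
[[12,9],[17,18],[30,0],[33,18],[36,9],[48,0]]
[[12,9],[17,18],[30,0],[33,18],[36,9],[48,0]]
[[12,9],[17,18],[30,0],[33,18],[36,13],[46,9],[48,0]]
[[12,9],[17,18],[30,0],[33,18],[36,13],[46,9],[48,0]]
[[12,9],[17,18],[30,0],[33,18],[36,13],[46,9],[48,0]]
[[12,9],[17,18],[30,0],[33,18],[36,13],[46,9],[48,0]]
[[12,9],[17,18],[30,0],[33,18],[36,13],[46,9],[48,0]]
[[12,9],[17,18],[30,0],[33,18],[36,13],[42,17],[45,13],[46,9],[48,0]]
[[12,9],[17,18],[30,0],[33,18],[36,13],[42,17],[45,13],[46,9],[48,0]]
[[12,9],[17,18],[36,13],[42,17],[45,13],[46,9],[48,0]]
[[12,9],[17,18],[36,13],[42,17],[45,18],[48,0]]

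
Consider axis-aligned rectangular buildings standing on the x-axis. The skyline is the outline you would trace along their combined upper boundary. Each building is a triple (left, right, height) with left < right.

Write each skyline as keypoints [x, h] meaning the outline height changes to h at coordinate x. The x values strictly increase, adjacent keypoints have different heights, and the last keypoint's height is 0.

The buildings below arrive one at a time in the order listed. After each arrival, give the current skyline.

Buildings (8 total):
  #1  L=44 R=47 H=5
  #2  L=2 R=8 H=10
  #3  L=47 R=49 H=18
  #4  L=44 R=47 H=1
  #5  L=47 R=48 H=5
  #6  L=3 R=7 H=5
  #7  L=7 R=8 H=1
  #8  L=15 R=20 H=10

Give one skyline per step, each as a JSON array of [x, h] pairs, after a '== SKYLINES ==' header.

== SKYLINES ==
[[44,5],[47,0]]
[[2,10],[8,0],[44,5],[47,0]]
[[2,10],[8,0],[44,5],[47,18],[49,0]]
[[2,10],[8,0],[44,5],[47,18],[49,0]]
[[2,10],[8,0],[44,5],[47,18],[49,0]]
[[2,10],[8,0],[44,5],[47,18],[49,0]]
[[2,10],[8,0],[44,5],[47,18],[49,0]]
[[2,10],[8,0],[15,10],[20,0],[44,5],[47,18],[49,0]]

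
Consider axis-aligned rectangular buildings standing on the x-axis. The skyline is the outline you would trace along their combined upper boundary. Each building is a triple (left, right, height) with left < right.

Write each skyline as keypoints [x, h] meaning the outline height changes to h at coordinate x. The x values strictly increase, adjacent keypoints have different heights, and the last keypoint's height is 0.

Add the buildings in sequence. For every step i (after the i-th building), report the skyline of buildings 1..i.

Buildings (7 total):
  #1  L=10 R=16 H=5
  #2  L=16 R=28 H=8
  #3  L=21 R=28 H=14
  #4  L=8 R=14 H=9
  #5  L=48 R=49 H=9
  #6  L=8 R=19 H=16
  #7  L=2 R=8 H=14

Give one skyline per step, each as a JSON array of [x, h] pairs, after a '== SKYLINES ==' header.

== SKYLINES ==
[[10,5],[16,0]]
[[10,5],[16,8],[28,0]]
[[10,5],[16,8],[21,14],[28,0]]
[[8,9],[14,5],[16,8],[21,14],[28,0]]
[[8,9],[14,5],[16,8],[21,14],[28,0],[48,9],[49,0]]
[[8,16],[19,8],[21,14],[28,0],[48,9],[49,0]]
[[2,14],[8,16],[19,8],[21,14],[28,0],[48,9],[49,0]]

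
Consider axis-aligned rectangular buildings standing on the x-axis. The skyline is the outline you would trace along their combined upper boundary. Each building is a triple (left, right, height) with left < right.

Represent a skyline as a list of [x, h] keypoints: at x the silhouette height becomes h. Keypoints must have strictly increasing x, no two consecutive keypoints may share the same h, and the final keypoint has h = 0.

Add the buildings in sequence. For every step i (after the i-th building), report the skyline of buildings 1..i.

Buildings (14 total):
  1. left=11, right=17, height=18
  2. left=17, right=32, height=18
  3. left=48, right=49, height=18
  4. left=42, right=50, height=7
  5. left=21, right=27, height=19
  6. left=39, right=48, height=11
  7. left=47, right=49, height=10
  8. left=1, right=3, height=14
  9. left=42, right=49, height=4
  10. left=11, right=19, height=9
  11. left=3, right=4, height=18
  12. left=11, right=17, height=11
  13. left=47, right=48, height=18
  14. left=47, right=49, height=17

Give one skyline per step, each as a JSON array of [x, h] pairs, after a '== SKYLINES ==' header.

== SKYLINES ==
[[11,18],[17,0]]
[[11,18],[32,0]]
[[11,18],[32,0],[48,18],[49,0]]
[[11,18],[32,0],[42,7],[48,18],[49,7],[50,0]]
[[11,18],[21,19],[27,18],[32,0],[42,7],[48,18],[49,7],[50,0]]
[[11,18],[21,19],[27,18],[32,0],[39,11],[48,18],[49,7],[50,0]]
[[11,18],[21,19],[27,18],[32,0],[39,11],[48,18],[49,7],[50,0]]
[[1,14],[3,0],[11,18],[21,19],[27,18],[32,0],[39,11],[48,18],[49,7],[50,0]]
[[1,14],[3,0],[11,18],[21,19],[27,18],[32,0],[39,11],[48,18],[49,7],[50,0]]
[[1,14],[3,0],[11,18],[21,19],[27,18],[32,0],[39,11],[48,18],[49,7],[50,0]]
[[1,14],[3,18],[4,0],[11,18],[21,19],[27,18],[32,0],[39,11],[48,18],[49,7],[50,0]]
[[1,14],[3,18],[4,0],[11,18],[21,19],[27,18],[32,0],[39,11],[48,18],[49,7],[50,0]]
[[1,14],[3,18],[4,0],[11,18],[21,19],[27,18],[32,0],[39,11],[47,18],[49,7],[50,0]]
[[1,14],[3,18],[4,0],[11,18],[21,19],[27,18],[32,0],[39,11],[47,18],[49,7],[50,0]]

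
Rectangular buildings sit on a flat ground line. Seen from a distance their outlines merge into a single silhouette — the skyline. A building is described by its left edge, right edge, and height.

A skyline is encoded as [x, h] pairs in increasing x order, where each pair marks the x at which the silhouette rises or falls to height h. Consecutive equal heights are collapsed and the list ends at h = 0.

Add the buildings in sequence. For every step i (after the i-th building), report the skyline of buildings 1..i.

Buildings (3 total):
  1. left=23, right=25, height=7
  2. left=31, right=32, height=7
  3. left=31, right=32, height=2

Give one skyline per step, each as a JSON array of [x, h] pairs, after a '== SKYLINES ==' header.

== SKYLINES ==
[[23,7],[25,0]]
[[23,7],[25,0],[31,7],[32,0]]
[[23,7],[25,0],[31,7],[32,0]]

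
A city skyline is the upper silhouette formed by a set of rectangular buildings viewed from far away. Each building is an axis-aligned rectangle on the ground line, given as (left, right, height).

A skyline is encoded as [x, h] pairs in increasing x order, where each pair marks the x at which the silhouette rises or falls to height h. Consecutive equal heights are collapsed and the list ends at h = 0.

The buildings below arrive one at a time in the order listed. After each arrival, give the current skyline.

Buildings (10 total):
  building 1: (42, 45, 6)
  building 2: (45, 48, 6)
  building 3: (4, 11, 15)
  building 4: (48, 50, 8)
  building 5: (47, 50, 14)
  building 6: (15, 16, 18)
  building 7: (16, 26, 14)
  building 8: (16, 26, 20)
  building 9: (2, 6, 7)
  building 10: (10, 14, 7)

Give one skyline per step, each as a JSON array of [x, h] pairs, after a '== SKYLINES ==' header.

== SKYLINES ==
[[42,6],[45,0]]
[[42,6],[48,0]]
[[4,15],[11,0],[42,6],[48,0]]
[[4,15],[11,0],[42,6],[48,8],[50,0]]
[[4,15],[11,0],[42,6],[47,14],[50,0]]
[[4,15],[11,0],[15,18],[16,0],[42,6],[47,14],[50,0]]
[[4,15],[11,0],[15,18],[16,14],[26,0],[42,6],[47,14],[50,0]]
[[4,15],[11,0],[15,18],[16,20],[26,0],[42,6],[47,14],[50,0]]
[[2,7],[4,15],[11,0],[15,18],[16,20],[26,0],[42,6],[47,14],[50,0]]
[[2,7],[4,15],[11,7],[14,0],[15,18],[16,20],[26,0],[42,6],[47,14],[50,0]]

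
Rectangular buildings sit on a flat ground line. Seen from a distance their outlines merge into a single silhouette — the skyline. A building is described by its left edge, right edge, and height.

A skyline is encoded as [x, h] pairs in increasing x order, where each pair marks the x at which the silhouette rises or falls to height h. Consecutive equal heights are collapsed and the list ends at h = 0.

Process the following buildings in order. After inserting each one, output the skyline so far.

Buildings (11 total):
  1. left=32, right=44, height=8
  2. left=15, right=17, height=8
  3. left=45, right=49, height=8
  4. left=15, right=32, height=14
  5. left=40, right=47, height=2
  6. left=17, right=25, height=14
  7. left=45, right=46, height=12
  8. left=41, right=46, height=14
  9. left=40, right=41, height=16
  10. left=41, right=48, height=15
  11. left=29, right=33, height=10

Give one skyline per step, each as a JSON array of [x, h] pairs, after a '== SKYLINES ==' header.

== SKYLINES ==
[[32,8],[44,0]]
[[15,8],[17,0],[32,8],[44,0]]
[[15,8],[17,0],[32,8],[44,0],[45,8],[49,0]]
[[15,14],[32,8],[44,0],[45,8],[49,0]]
[[15,14],[32,8],[44,2],[45,8],[49,0]]
[[15,14],[32,8],[44,2],[45,8],[49,0]]
[[15,14],[32,8],[44,2],[45,12],[46,8],[49,0]]
[[15,14],[32,8],[41,14],[46,8],[49,0]]
[[15,14],[32,8],[40,16],[41,14],[46,8],[49,0]]
[[15,14],[32,8],[40,16],[41,15],[48,8],[49,0]]
[[15,14],[32,10],[33,8],[40,16],[41,15],[48,8],[49,0]]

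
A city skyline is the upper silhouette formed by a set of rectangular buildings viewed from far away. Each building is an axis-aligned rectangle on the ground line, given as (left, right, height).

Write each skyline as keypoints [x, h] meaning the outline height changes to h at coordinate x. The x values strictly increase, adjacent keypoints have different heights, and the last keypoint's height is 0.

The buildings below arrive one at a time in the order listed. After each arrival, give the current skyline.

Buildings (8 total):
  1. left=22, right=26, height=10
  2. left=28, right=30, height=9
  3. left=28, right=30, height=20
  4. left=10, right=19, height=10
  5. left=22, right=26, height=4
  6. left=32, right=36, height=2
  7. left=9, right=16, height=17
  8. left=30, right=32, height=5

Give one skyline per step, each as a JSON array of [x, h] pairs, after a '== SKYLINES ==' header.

== SKYLINES ==
[[22,10],[26,0]]
[[22,10],[26,0],[28,9],[30,0]]
[[22,10],[26,0],[28,20],[30,0]]
[[10,10],[19,0],[22,10],[26,0],[28,20],[30,0]]
[[10,10],[19,0],[22,10],[26,0],[28,20],[30,0]]
[[10,10],[19,0],[22,10],[26,0],[28,20],[30,0],[32,2],[36,0]]
[[9,17],[16,10],[19,0],[22,10],[26,0],[28,20],[30,0],[32,2],[36,0]]
[[9,17],[16,10],[19,0],[22,10],[26,0],[28,20],[30,5],[32,2],[36,0]]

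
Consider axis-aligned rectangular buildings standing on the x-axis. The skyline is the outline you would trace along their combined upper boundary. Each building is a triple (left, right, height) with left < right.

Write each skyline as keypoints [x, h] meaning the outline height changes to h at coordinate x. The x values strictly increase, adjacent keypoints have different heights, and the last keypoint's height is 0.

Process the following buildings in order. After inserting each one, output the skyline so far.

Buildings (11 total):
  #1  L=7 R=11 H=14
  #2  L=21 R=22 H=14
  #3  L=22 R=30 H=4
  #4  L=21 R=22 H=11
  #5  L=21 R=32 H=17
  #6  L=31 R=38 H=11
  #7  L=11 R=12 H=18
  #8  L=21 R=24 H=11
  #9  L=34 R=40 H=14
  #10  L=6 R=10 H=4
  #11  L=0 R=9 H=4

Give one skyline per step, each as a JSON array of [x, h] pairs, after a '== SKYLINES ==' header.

== SKYLINES ==
[[7,14],[11,0]]
[[7,14],[11,0],[21,14],[22,0]]
[[7,14],[11,0],[21,14],[22,4],[30,0]]
[[7,14],[11,0],[21,14],[22,4],[30,0]]
[[7,14],[11,0],[21,17],[32,0]]
[[7,14],[11,0],[21,17],[32,11],[38,0]]
[[7,14],[11,18],[12,0],[21,17],[32,11],[38,0]]
[[7,14],[11,18],[12,0],[21,17],[32,11],[38,0]]
[[7,14],[11,18],[12,0],[21,17],[32,11],[34,14],[40,0]]
[[6,4],[7,14],[11,18],[12,0],[21,17],[32,11],[34,14],[40,0]]
[[0,4],[7,14],[11,18],[12,0],[21,17],[32,11],[34,14],[40,0]]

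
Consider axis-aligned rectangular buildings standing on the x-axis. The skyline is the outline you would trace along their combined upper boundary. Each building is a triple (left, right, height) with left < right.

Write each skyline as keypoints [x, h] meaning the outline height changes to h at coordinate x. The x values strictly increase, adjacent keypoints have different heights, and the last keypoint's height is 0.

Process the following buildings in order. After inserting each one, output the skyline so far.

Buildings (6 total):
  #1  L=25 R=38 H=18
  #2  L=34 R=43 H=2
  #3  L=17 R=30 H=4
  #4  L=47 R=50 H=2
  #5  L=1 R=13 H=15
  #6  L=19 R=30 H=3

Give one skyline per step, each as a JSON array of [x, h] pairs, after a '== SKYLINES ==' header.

== SKYLINES ==
[[25,18],[38,0]]
[[25,18],[38,2],[43,0]]
[[17,4],[25,18],[38,2],[43,0]]
[[17,4],[25,18],[38,2],[43,0],[47,2],[50,0]]
[[1,15],[13,0],[17,4],[25,18],[38,2],[43,0],[47,2],[50,0]]
[[1,15],[13,0],[17,4],[25,18],[38,2],[43,0],[47,2],[50,0]]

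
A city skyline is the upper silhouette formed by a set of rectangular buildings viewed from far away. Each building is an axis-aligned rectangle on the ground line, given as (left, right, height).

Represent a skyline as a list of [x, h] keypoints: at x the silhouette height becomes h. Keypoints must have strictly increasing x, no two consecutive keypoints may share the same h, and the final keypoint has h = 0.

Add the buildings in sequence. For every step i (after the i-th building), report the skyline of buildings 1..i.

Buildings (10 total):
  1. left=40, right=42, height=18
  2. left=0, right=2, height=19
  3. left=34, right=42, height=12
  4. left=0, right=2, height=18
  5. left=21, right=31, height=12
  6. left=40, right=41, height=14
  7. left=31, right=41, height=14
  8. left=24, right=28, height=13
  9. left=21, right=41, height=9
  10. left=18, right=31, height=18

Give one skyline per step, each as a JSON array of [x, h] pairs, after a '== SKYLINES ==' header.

== SKYLINES ==
[[40,18],[42,0]]
[[0,19],[2,0],[40,18],[42,0]]
[[0,19],[2,0],[34,12],[40,18],[42,0]]
[[0,19],[2,0],[34,12],[40,18],[42,0]]
[[0,19],[2,0],[21,12],[31,0],[34,12],[40,18],[42,0]]
[[0,19],[2,0],[21,12],[31,0],[34,12],[40,18],[42,0]]
[[0,19],[2,0],[21,12],[31,14],[40,18],[42,0]]
[[0,19],[2,0],[21,12],[24,13],[28,12],[31,14],[40,18],[42,0]]
[[0,19],[2,0],[21,12],[24,13],[28,12],[31,14],[40,18],[42,0]]
[[0,19],[2,0],[18,18],[31,14],[40,18],[42,0]]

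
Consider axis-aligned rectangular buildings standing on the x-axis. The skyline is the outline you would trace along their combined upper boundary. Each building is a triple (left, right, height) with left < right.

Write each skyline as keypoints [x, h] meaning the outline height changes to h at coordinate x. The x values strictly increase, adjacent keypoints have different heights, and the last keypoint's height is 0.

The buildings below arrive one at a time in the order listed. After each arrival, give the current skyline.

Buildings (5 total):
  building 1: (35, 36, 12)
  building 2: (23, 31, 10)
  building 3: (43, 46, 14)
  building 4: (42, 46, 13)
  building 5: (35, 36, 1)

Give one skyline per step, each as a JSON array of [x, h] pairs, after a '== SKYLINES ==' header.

== SKYLINES ==
[[35,12],[36,0]]
[[23,10],[31,0],[35,12],[36,0]]
[[23,10],[31,0],[35,12],[36,0],[43,14],[46,0]]
[[23,10],[31,0],[35,12],[36,0],[42,13],[43,14],[46,0]]
[[23,10],[31,0],[35,12],[36,0],[42,13],[43,14],[46,0]]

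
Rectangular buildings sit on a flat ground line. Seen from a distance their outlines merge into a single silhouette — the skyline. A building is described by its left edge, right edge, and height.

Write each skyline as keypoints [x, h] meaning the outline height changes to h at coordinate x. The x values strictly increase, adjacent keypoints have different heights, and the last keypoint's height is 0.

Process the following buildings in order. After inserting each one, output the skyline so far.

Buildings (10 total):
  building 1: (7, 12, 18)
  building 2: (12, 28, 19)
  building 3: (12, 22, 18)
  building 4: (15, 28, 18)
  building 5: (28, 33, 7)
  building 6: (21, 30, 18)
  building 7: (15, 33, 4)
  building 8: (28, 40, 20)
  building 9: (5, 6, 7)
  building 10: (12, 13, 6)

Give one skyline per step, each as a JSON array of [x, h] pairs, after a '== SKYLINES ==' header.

== SKYLINES ==
[[7,18],[12,0]]
[[7,18],[12,19],[28,0]]
[[7,18],[12,19],[28,0]]
[[7,18],[12,19],[28,0]]
[[7,18],[12,19],[28,7],[33,0]]
[[7,18],[12,19],[28,18],[30,7],[33,0]]
[[7,18],[12,19],[28,18],[30,7],[33,0]]
[[7,18],[12,19],[28,20],[40,0]]
[[5,7],[6,0],[7,18],[12,19],[28,20],[40,0]]
[[5,7],[6,0],[7,18],[12,19],[28,20],[40,0]]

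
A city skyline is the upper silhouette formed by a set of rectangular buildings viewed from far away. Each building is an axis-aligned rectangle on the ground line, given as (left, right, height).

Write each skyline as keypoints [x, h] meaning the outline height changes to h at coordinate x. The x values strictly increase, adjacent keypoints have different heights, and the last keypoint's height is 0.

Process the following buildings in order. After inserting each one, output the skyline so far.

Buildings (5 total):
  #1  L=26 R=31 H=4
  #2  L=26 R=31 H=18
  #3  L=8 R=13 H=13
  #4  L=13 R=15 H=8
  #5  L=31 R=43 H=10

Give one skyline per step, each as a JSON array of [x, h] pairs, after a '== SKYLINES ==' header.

== SKYLINES ==
[[26,4],[31,0]]
[[26,18],[31,0]]
[[8,13],[13,0],[26,18],[31,0]]
[[8,13],[13,8],[15,0],[26,18],[31,0]]
[[8,13],[13,8],[15,0],[26,18],[31,10],[43,0]]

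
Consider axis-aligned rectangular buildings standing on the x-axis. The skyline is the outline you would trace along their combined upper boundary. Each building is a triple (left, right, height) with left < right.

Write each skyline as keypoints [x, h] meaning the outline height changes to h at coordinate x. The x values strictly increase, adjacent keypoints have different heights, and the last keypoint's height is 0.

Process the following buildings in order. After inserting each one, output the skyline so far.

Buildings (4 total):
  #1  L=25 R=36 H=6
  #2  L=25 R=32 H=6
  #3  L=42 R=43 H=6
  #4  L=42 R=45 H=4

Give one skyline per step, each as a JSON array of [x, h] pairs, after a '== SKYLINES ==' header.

== SKYLINES ==
[[25,6],[36,0]]
[[25,6],[36,0]]
[[25,6],[36,0],[42,6],[43,0]]
[[25,6],[36,0],[42,6],[43,4],[45,0]]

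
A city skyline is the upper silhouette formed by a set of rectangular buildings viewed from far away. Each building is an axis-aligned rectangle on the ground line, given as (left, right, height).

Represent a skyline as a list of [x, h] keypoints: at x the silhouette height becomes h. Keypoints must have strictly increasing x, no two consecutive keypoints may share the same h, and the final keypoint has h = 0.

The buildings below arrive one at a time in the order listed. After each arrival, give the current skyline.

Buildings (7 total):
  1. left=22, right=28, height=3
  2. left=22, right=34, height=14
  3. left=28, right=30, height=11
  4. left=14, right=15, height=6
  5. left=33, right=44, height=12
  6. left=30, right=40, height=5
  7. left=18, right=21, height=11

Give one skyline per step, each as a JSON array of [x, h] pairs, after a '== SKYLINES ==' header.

== SKYLINES ==
[[22,3],[28,0]]
[[22,14],[34,0]]
[[22,14],[34,0]]
[[14,6],[15,0],[22,14],[34,0]]
[[14,6],[15,0],[22,14],[34,12],[44,0]]
[[14,6],[15,0],[22,14],[34,12],[44,0]]
[[14,6],[15,0],[18,11],[21,0],[22,14],[34,12],[44,0]]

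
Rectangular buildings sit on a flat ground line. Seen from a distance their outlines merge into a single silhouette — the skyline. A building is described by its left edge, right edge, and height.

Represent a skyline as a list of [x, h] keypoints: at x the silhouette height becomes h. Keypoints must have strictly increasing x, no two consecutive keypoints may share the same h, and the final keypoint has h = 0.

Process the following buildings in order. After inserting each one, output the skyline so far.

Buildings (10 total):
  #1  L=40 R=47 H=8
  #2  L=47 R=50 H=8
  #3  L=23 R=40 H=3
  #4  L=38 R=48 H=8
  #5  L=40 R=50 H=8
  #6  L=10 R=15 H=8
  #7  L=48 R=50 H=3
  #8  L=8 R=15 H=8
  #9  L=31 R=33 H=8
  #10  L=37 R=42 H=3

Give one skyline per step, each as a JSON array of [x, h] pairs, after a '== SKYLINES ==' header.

== SKYLINES ==
[[40,8],[47,0]]
[[40,8],[50,0]]
[[23,3],[40,8],[50,0]]
[[23,3],[38,8],[50,0]]
[[23,3],[38,8],[50,0]]
[[10,8],[15,0],[23,3],[38,8],[50,0]]
[[10,8],[15,0],[23,3],[38,8],[50,0]]
[[8,8],[15,0],[23,3],[38,8],[50,0]]
[[8,8],[15,0],[23,3],[31,8],[33,3],[38,8],[50,0]]
[[8,8],[15,0],[23,3],[31,8],[33,3],[38,8],[50,0]]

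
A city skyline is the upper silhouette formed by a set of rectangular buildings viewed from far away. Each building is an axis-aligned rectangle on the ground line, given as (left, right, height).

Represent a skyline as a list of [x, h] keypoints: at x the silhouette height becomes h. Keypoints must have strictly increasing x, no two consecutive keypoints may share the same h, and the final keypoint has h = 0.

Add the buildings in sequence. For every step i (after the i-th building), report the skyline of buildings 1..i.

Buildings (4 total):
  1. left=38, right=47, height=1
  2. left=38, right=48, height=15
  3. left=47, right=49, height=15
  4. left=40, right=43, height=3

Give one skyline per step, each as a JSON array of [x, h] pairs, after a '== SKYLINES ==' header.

== SKYLINES ==
[[38,1],[47,0]]
[[38,15],[48,0]]
[[38,15],[49,0]]
[[38,15],[49,0]]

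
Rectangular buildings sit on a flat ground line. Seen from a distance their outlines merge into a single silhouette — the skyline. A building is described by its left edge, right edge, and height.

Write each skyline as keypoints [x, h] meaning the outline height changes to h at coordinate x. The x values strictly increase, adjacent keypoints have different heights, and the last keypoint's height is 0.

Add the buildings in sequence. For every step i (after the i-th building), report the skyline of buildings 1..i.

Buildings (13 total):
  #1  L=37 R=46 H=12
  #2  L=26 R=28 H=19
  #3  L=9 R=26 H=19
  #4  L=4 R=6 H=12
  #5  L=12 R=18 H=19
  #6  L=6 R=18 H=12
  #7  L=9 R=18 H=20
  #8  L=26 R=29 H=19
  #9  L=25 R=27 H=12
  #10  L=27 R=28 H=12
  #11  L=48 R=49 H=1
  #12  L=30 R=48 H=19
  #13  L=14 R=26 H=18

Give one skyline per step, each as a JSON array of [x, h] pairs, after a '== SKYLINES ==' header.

== SKYLINES ==
[[37,12],[46,0]]
[[26,19],[28,0],[37,12],[46,0]]
[[9,19],[28,0],[37,12],[46,0]]
[[4,12],[6,0],[9,19],[28,0],[37,12],[46,0]]
[[4,12],[6,0],[9,19],[28,0],[37,12],[46,0]]
[[4,12],[9,19],[28,0],[37,12],[46,0]]
[[4,12],[9,20],[18,19],[28,0],[37,12],[46,0]]
[[4,12],[9,20],[18,19],[29,0],[37,12],[46,0]]
[[4,12],[9,20],[18,19],[29,0],[37,12],[46,0]]
[[4,12],[9,20],[18,19],[29,0],[37,12],[46,0]]
[[4,12],[9,20],[18,19],[29,0],[37,12],[46,0],[48,1],[49,0]]
[[4,12],[9,20],[18,19],[29,0],[30,19],[48,1],[49,0]]
[[4,12],[9,20],[18,19],[29,0],[30,19],[48,1],[49,0]]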